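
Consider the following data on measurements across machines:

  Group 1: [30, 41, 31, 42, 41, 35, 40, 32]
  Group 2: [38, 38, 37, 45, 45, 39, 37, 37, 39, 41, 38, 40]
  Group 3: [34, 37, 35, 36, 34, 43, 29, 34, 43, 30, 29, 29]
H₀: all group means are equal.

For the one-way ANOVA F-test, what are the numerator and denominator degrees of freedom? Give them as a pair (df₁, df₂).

degrees of freedom = [2, 29]

k = 3 groups, N = 32 total
df = (k−1, N−k) = (3−1, 32−3) = (2, 29)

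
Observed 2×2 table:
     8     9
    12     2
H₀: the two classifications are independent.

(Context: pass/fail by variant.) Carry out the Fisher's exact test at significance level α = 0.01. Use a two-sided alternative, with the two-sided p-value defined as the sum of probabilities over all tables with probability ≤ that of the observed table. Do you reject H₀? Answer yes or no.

Margins: r₁=17, r₂=14, c₁=20, c₂=11, n=31
p_obs = C(17,8)·C(14,12)/C(31,20); sum pmf over tables with pmf ≤ p_obs
p-value (two-sided) = 0.05703
At α=0.01: p ≥ α → fail to reject H₀

reject H₀: no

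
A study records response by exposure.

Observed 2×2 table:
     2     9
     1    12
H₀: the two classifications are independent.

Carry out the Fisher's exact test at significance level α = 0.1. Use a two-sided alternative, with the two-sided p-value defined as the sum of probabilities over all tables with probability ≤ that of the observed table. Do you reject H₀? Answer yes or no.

reject H₀: no

Margins: r₁=11, r₂=13, c₁=3, c₂=21, n=24
p_obs = C(11,2)·C(13,1)/C(24,3); sum pmf over tables with pmf ≤ p_obs
p-value (two-sided) = 0.57609
At α=0.1: p ≥ α → fail to reject H₀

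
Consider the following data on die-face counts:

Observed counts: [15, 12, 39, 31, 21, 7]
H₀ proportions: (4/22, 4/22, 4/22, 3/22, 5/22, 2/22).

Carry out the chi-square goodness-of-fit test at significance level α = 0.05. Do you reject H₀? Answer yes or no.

reject H₀: yes

n = 125; E_i = n·p_i = [22.73, 22.73, 22.73, 17.05, 28.41, 11.36]
χ² = (15−22.73)²/22.73 + (12−22.73)²/22.73 + (39−22.73)²/22.73 + (31−17.05)²/17.05 + (21−28.41)²/28.41 + (7−11.36)²/11.36 = 34.3739
df = 5
p-value (upper-tail) = 0.00000
At α=0.05: p < α → reject H₀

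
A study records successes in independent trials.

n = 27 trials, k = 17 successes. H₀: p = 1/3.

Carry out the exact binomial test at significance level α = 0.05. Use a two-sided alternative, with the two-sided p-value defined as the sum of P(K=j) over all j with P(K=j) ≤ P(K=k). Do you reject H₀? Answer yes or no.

Exact binomial: n=27, k=17, p₀=1/3=0.3333
P(X=j) = C(n,j)·p₀^j·(1−p₀)^(n−j); p = Σ P(X=j) over j with P(X=j) ≤ P(X=17)
p-value (two-sided) = 0.00180
At α=0.05: p < α → reject H₀

reject H₀: yes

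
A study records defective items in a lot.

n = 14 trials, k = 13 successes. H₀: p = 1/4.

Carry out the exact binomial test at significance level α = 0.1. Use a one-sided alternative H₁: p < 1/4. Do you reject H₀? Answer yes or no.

reject H₀: no

Exact binomial: n=14, k=13, p₀=1/4=0.2500
P(X≤13) from Σ C(n,i)·p₀^i·(1−p₀)^(n−i)
p-value (one-sided, H₁ less) = 1.00000
At α=0.1: p ≥ α → fail to reject H₀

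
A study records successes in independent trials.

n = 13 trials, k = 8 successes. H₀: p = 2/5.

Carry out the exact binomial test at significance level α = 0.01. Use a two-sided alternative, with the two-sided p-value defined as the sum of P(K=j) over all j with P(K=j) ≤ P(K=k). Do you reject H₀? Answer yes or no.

reject H₀: no

Exact binomial: n=13, k=8, p₀=2/5=0.4000
P(X=j) = C(n,j)·p₀^j·(1−p₀)^(n−j); p = Σ P(X=j) over j with P(X=j) ≤ P(X=8)
p-value (two-sided) = 0.15557
At α=0.01: p ≥ α → fail to reject H₀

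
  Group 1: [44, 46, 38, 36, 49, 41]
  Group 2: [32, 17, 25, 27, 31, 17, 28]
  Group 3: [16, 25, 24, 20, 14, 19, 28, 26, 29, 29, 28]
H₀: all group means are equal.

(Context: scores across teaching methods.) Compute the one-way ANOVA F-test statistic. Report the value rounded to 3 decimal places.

Group means [42.33, 25.29, 23.45], grand mean 28.708
SSB = Σnᵢ(x̄ᵢ−x̄)² = 1499.469; SSW = ΣΣ(x−x̄ᵢ)² = 635.489
MSB = 1499.469/2 = 749.7346; MSW = 635.489/21 = 30.2614
F = MSB/MSW = 24.7753
df = (2, 21)

test statistic = 24.775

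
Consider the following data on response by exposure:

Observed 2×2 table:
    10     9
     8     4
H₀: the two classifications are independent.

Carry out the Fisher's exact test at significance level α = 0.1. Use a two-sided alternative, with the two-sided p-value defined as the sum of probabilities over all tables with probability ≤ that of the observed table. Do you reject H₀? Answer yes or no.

Margins: r₁=19, r₂=12, c₁=18, c₂=13, n=31
p_obs = C(19,10)·C(12,8)/C(31,18); sum pmf over tables with pmf ≤ p_obs
p-value (two-sided) = 0.48403
At α=0.1: p ≥ α → fail to reject H₀

reject H₀: no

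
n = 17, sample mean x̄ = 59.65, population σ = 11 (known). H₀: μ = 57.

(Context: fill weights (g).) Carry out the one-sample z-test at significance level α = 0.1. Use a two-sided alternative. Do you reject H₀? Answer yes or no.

reject H₀: no

SE = σ/√n = 11/√17 = 2.6679
z = (x̄−μ₀)/SE = (59.65−57)/2.6679 = 0.9933
p-value (two-sided) = 0.32057
At α=0.1: p ≥ α → fail to reject H₀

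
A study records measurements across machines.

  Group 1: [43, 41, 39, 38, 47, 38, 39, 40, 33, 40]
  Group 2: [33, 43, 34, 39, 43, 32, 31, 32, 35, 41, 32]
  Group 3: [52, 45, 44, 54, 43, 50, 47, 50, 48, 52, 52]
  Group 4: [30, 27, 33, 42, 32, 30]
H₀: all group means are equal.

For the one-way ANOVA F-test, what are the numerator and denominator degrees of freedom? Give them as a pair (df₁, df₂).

k = 4 groups, N = 38 total
df = (k−1, N−k) = (4−1, 38−4) = (3, 34)

degrees of freedom = [3, 34]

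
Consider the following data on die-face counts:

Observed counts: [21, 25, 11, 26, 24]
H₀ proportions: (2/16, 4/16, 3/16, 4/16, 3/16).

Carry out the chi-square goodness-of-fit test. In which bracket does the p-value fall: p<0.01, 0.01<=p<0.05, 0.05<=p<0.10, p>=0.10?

n = 107; E_i = n·p_i = [13.38, 26.75, 20.06, 26.75, 20.06]
χ² = (21−13.38)²/13.38 + (25−26.75)²/26.75 + (11−20.06)²/20.06 + (26−26.75)²/26.75 + (24−20.06)²/20.06 = 9.3489
df = 4
p-value (upper-tail) = 0.05295
→ bracket: 0.05<=p<0.10

p-value bracket: 0.05<=p<0.10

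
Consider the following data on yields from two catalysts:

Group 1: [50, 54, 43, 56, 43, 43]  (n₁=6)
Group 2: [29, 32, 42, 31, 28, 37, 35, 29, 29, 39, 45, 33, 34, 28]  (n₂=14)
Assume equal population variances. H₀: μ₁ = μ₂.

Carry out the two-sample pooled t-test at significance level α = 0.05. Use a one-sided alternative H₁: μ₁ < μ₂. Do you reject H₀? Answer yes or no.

reject H₀: no

x̄₁=48.167, s₁=5.981, n₁=6
x̄₂=33.643, s₂=5.401, n₂=14
s_p² = [5·5.981² + 13·5.401²]/18 = 31.0026
SE = √(s_p²·(1/6+1/14)) = 2.7169
t = (48.167−33.643)/2.7169 = 5.3457
df = 18
p-value (one-sided, H₁ less) = 0.99998
At α=0.05: p ≥ α → fail to reject H₀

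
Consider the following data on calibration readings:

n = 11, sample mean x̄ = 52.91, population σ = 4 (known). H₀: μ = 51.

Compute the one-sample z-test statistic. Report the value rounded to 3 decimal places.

test statistic = 1.584

SE = σ/√n = 4/√11 = 1.2060
z = (x̄−μ₀)/SE = (52.91−51)/1.2060 = 1.5837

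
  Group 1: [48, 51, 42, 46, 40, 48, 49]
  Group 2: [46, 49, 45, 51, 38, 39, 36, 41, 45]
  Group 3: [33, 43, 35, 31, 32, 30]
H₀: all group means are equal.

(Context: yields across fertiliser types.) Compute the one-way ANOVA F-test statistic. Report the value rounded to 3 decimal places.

test statistic = 12.050

Group means [46.29, 43.33, 34.00], grand mean 41.727
SSB = Σnᵢ(x̄ᵢ−x̄)² = 526.935; SSW = ΣΣ(x−x̄ᵢ)² = 415.429
MSB = 526.935/2 = 263.4675; MSW = 415.429/19 = 21.8647
F = MSB/MSW = 12.0499
df = (2, 19)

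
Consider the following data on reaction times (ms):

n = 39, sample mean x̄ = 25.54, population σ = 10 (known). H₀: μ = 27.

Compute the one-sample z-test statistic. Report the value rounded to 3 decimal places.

test statistic = -0.912

SE = σ/√n = 10/√39 = 1.6013
z = (x̄−μ₀)/SE = (25.54−27)/1.6013 = -0.9118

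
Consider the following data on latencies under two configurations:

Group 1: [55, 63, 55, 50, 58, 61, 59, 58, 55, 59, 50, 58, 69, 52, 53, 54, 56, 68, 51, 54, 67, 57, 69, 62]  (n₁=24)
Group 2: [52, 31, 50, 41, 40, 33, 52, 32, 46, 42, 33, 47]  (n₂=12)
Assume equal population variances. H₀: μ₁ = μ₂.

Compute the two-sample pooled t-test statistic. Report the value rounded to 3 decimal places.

test statistic = 7.085

x̄₁=58.042, s₁=5.812, n₁=24
x̄₂=41.583, s₂=7.925, n₂=12
s_p² = [23·5.812² + 11·7.925²]/34 = 43.1728
SE = √(s_p²·(1/24+1/12)) = 2.3231
t = (58.042−41.583)/2.3231 = 7.0848
df = 34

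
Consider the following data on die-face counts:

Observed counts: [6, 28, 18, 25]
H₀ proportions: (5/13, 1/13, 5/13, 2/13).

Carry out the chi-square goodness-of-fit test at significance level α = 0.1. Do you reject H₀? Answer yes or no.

n = 77; E_i = n·p_i = [29.62, 5.92, 29.62, 11.85]
χ² = (6−29.62)²/29.62 + (28−5.92)²/5.92 + (18−29.62)²/29.62 + (25−11.85)²/11.85 = 120.2792
df = 3
p-value (upper-tail) = 0.00000
At α=0.1: p < α → reject H₀

reject H₀: yes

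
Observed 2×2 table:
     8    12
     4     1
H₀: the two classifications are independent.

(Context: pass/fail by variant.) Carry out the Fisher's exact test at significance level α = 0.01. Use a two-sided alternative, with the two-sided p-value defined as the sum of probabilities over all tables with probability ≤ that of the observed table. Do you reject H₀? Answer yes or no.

reject H₀: no

Margins: r₁=20, r₂=5, c₁=12, c₂=13, n=25
p_obs = C(20,8)·C(5,4)/C(25,12); sum pmf over tables with pmf ≤ p_obs
p-value (two-sided) = 0.16025
At α=0.01: p ≥ α → fail to reject H₀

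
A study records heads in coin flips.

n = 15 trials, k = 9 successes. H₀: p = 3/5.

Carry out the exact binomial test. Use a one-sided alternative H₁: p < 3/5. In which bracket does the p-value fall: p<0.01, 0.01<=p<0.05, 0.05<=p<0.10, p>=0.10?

Exact binomial: n=15, k=9, p₀=3/5=0.6000
P(X≤9) from Σ C(n,i)·p₀^i·(1−p₀)^(n−i)
p-value (one-sided, H₁ less) = 0.59678
→ bracket: p>=0.10

p-value bracket: p>=0.10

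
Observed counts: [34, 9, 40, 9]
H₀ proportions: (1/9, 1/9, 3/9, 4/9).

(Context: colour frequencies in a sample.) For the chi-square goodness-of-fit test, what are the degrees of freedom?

df = k − 1 = 4 − 1 = 3

degrees of freedom = 3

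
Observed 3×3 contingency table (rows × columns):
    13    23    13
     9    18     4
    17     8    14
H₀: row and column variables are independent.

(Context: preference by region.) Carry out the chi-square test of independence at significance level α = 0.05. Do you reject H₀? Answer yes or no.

reject H₀: yes

Row totals [49, 31, 39], col totals [39, 49, 31], n=119
χ² = (13−16.06)²/16.06 + (23−20.18)²/20.18 + (13−12.76)²/12.76 + (9−10.16)²/10.16 + (18−12.76)²/12.76 + (4−8.08)²/8.08 + (17−12.78)²/12.78 + (8−16.06)²/16.06 + (14−10.16)²/10.16 = 12.2067
df = 4
p-value (upper-tail) = 0.01588
At α=0.05: p < α → reject H₀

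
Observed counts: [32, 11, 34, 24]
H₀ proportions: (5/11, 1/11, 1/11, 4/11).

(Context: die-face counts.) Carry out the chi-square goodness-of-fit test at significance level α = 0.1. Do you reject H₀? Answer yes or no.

n = 101; E_i = n·p_i = [45.91, 9.18, 9.18, 36.73]
χ² = (32−45.91)²/45.91 + (11−9.18)²/9.18 + (34−9.18)²/9.18 + (24−36.73)²/36.73 = 76.0673
df = 3
p-value (upper-tail) = 0.00000
At α=0.1: p < α → reject H₀

reject H₀: yes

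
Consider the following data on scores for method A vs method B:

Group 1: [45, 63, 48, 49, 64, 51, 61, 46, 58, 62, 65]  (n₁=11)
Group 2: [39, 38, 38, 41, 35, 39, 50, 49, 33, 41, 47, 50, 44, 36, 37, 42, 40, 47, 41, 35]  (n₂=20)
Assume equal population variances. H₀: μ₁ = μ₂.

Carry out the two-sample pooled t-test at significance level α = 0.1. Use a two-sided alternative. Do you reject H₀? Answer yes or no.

reject H₀: yes

x̄₁=55.636, s₁=7.852, n₁=11
x̄₂=41.100, s₂=5.190, n₂=20
s_p² = [10·7.852² + 19·5.190²]/29 = 38.9085
SE = √(s_p²·(1/11+1/20)) = 2.3415
t = (55.636−41.100)/2.3415 = 6.2082
df = 29
p-value (two-sided) = 0.00000
At α=0.1: p < α → reject H₀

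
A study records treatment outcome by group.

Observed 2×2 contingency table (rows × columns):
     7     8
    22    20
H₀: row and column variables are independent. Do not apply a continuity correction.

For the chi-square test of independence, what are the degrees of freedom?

df = (r−1)(c−1) = (2−1)·(2−1) = 1

degrees of freedom = 1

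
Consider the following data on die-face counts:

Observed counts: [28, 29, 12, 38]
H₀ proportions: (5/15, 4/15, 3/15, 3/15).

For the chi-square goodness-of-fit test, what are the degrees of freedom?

degrees of freedom = 3

df = k − 1 = 4 − 1 = 3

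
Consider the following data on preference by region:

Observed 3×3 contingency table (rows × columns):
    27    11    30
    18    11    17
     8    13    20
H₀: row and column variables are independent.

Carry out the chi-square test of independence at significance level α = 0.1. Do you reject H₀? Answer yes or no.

reject H₀: no

Row totals [68, 46, 41], col totals [53, 35, 67], n=155
χ² = (27−23.25)²/23.25 + (11−15.35)²/15.35 + (30−29.39)²/29.39 + (18−15.73)²/15.73 + (11−10.39)²/10.39 + (17−19.88)²/19.88 + (8−14.02)²/14.02 + (13−9.26)²/9.26 + (20−17.72)²/17.72 = 7.0237
df = 4
p-value (upper-tail) = 0.13464
At α=0.1: p ≥ α → fail to reject H₀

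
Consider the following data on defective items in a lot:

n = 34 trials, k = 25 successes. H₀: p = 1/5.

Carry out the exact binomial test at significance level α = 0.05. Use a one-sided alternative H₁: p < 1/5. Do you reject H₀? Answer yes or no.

reject H₀: no

Exact binomial: n=34, k=25, p₀=1/5=0.2000
P(X≤25) from Σ C(n,i)·p₀^i·(1−p₀)^(n−i)
p-value (one-sided, H₁ less) = 1.00000
At α=0.05: p ≥ α → fail to reject H₀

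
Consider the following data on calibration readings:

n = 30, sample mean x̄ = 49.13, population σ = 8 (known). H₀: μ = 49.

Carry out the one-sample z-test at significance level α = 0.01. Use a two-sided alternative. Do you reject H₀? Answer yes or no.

reject H₀: no

SE = σ/√n = 8/√30 = 1.4606
z = (x̄−μ₀)/SE = (49.13−49)/1.4606 = 0.0890
p-value (two-sided) = 0.92908
At α=0.01: p ≥ α → fail to reject H₀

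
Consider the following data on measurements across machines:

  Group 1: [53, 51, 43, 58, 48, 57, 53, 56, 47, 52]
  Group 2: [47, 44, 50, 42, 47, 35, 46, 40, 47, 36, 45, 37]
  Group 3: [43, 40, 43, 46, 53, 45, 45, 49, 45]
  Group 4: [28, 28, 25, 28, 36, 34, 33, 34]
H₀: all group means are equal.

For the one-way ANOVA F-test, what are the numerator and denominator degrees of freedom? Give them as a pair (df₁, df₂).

degrees of freedom = [3, 35]

k = 4 groups, N = 39 total
df = (k−1, N−k) = (4−1, 39−4) = (3, 35)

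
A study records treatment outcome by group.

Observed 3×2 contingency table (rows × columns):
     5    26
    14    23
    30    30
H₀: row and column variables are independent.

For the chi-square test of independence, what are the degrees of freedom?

degrees of freedom = 2

df = (r−1)(c−1) = (3−1)·(2−1) = 2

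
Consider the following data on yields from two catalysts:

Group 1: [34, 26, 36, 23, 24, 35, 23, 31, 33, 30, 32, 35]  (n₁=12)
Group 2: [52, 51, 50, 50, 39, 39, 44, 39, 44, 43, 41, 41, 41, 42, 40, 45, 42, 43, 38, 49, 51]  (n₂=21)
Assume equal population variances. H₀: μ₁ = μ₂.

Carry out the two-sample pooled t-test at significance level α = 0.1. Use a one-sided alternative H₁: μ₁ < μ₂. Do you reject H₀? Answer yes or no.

x̄₁=30.167, s₁=4.914, n₁=12
x̄₂=44.000, s₂=4.604, n₂=21
s_p² = [11·4.914² + 20·4.604²]/31 = 22.2473
SE = √(s_p²·(1/12+1/21)) = 1.7069
t = (30.167−44.000)/1.7069 = -8.1046
df = 31
p-value (one-sided, H₁ less) = 0.00000
At α=0.1: p < α → reject H₀

reject H₀: yes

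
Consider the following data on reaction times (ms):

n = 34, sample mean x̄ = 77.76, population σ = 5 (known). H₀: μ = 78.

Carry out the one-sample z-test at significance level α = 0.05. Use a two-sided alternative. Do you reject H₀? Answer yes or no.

reject H₀: no

SE = σ/√n = 5/√34 = 0.8575
z = (x̄−μ₀)/SE = (77.76−78)/0.8575 = -0.2799
p-value (two-sided) = 0.77957
At α=0.05: p ≥ α → fail to reject H₀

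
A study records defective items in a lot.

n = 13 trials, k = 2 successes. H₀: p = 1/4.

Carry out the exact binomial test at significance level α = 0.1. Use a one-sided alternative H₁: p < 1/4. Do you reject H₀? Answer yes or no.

Exact binomial: n=13, k=2, p₀=1/4=0.2500
P(X≤2) from Σ C(n,i)·p₀^i·(1−p₀)^(n−i)
p-value (one-sided, H₁ less) = 0.33260
At α=0.1: p ≥ α → fail to reject H₀

reject H₀: no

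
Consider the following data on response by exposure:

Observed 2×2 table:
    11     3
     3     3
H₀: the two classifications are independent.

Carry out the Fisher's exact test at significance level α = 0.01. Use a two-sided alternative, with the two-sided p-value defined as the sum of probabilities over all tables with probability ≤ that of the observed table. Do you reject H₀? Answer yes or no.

reject H₀: no

Margins: r₁=14, r₂=6, c₁=14, c₂=6, n=20
p_obs = C(14,11)·C(6,3)/C(20,14); sum pmf over tables with pmf ≤ p_obs
p-value (two-sided) = 0.30271
At α=0.01: p ≥ α → fail to reject H₀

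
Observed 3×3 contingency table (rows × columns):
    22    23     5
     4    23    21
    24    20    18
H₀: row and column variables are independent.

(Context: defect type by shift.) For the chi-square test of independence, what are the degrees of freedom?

df = (r−1)(c−1) = (3−1)·(3−1) = 4

degrees of freedom = 4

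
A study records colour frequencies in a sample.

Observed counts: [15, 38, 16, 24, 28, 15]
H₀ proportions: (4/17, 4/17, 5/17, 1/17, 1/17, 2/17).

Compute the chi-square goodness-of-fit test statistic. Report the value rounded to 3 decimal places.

n = 136; E_i = n·p_i = [32.00, 32.00, 40.00, 8.00, 8.00, 16.00]
χ² = (15−32.00)²/32.00 + (38−32.00)²/32.00 + (16−40.00)²/40.00 + (24−8.00)²/8.00 + (28−8.00)²/8.00 + (15−16.00)²/16.00 = 106.6188
df = 5

test statistic = 106.619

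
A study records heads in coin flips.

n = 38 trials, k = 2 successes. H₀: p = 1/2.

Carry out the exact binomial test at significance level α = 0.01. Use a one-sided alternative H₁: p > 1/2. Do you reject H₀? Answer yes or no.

reject H₀: no

Exact binomial: n=38, k=2, p₀=1/2=0.5000
P(X≥2) from Σ C(n,i)·p₀^i·(1−p₀)^(n−i)
p-value (one-sided, H₁ greater) = 1.00000
At α=0.01: p ≥ α → fail to reject H₀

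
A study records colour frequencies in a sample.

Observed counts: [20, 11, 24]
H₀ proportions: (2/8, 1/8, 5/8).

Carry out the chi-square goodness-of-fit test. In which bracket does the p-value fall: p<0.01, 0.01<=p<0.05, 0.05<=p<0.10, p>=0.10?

n = 55; E_i = n·p_i = [13.75, 6.88, 34.38]
χ² = (20−13.75)²/13.75 + (11−6.88)²/6.88 + (24−34.38)²/34.38 = 8.4473
df = 2
p-value (upper-tail) = 0.01465
→ bracket: 0.01<=p<0.05

p-value bracket: 0.01<=p<0.05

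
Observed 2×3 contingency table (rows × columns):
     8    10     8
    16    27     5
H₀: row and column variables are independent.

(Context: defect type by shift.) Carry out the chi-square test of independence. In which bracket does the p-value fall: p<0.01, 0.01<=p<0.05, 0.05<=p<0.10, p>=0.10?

Row totals [26, 48], col totals [24, 37, 13], n=74
χ² = (8−8.43)²/8.43 + (10−13.00)²/13.00 + (8−4.57)²/4.57 + (16−15.57)²/15.57 + (27−24.00)²/24.00 + (5−8.43)²/8.43 = 5.0781
df = 2
p-value (upper-tail) = 0.07894
→ bracket: 0.05<=p<0.10

p-value bracket: 0.05<=p<0.10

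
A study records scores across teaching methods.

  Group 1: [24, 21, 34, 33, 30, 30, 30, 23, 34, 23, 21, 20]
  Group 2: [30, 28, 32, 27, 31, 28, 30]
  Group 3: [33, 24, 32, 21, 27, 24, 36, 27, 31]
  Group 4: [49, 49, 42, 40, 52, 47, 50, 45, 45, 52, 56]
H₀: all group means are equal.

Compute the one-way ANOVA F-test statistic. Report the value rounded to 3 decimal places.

test statistic = 48.533

Group means [26.92, 29.43, 28.33, 47.91], grand mean 33.615
SSB = Σnᵢ(x̄ᵢ−x̄)² = 3159.691; SSW = ΣΣ(x−x̄ᵢ)² = 759.540
MSB = 3159.691/3 = 1053.2302; MSW = 759.540/35 = 21.7011
F = MSB/MSW = 48.5334
df = (3, 35)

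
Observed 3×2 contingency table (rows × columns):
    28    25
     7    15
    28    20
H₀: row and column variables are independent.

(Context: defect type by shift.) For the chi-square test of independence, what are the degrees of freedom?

df = (r−1)(c−1) = (3−1)·(2−1) = 2

degrees of freedom = 2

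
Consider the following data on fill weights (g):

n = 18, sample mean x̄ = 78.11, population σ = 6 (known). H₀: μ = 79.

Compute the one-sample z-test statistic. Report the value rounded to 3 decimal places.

SE = σ/√n = 6/√18 = 1.4142
z = (x̄−μ₀)/SE = (78.11−79)/1.4142 = -0.6293

test statistic = -0.629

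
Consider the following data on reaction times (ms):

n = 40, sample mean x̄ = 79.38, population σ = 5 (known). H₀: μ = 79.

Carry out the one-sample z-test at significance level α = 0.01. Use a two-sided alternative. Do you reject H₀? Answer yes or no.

reject H₀: no

SE = σ/√n = 5/√40 = 0.7906
z = (x̄−μ₀)/SE = (79.38−79)/0.7906 = 0.4807
p-value (two-sided) = 0.63075
At α=0.01: p ≥ α → fail to reject H₀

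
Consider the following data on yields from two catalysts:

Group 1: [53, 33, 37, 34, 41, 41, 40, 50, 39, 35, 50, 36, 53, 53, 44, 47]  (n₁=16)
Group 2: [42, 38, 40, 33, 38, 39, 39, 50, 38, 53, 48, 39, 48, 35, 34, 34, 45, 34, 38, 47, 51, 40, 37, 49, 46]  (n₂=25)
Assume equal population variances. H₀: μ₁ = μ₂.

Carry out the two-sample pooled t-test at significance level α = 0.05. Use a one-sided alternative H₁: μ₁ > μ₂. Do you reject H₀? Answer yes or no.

x̄₁=42.875, s₁=7.201, n₁=16
x̄₂=41.400, s₂=6.035, n₂=25
s_p² = [15·7.201² + 24·6.035²]/39 = 42.3526
SE = √(s_p²·(1/16+1/25)) = 2.0835
t = (42.875−41.400)/2.0835 = 0.7079
df = 39
p-value (one-sided, H₁ greater) = 0.24160
At α=0.05: p ≥ α → fail to reject H₀

reject H₀: no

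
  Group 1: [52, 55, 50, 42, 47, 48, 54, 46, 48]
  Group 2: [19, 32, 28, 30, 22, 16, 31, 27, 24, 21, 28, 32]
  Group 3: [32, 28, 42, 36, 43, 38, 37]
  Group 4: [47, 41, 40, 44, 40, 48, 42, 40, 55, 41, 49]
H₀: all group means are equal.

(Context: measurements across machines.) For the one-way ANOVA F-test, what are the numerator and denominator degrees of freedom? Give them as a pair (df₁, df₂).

degrees of freedom = [3, 35]

k = 4 groups, N = 39 total
df = (k−1, N−k) = (4−1, 39−4) = (3, 35)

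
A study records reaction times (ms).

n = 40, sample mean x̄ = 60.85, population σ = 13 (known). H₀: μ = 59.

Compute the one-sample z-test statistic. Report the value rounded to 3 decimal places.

test statistic = 0.900

SE = σ/√n = 13/√40 = 2.0555
z = (x̄−μ₀)/SE = (60.85−59)/2.0555 = 0.9000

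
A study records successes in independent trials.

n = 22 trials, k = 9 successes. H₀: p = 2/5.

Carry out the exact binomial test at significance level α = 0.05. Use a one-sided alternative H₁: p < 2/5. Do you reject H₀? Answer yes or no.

reject H₀: no

Exact binomial: n=22, k=9, p₀=2/5=0.4000
P(X≤9) from Σ C(n,i)·p₀^i·(1−p₀)^(n−i)
p-value (one-sided, H₁ less) = 0.62435
At α=0.05: p ≥ α → fail to reject H₀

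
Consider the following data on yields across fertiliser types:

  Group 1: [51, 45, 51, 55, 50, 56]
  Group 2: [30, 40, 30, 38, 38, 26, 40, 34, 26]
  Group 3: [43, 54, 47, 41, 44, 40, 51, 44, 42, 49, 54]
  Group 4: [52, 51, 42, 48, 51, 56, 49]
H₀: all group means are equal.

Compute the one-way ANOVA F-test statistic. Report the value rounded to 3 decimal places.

test statistic = 21.802

Group means [51.33, 33.56, 46.27, 49.86], grand mean 44.485
SSB = Σnᵢ(x̄ᵢ−x̄)² = 1593.648; SSW = ΣΣ(x−x̄ᵢ)² = 706.595
MSB = 1593.648/3 = 531.2160; MSW = 706.595/29 = 24.3653
F = MSB/MSW = 21.8021
df = (3, 29)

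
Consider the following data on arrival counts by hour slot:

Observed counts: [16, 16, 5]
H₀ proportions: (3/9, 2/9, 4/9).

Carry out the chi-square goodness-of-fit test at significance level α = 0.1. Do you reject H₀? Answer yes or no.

reject H₀: yes

n = 37; E_i = n·p_i = [12.33, 8.22, 16.44]
χ² = (16−12.33)²/12.33 + (16−8.22)²/8.22 + (5−16.44)²/16.44 = 16.4122
df = 2
p-value (upper-tail) = 0.00027
At α=0.1: p < α → reject H₀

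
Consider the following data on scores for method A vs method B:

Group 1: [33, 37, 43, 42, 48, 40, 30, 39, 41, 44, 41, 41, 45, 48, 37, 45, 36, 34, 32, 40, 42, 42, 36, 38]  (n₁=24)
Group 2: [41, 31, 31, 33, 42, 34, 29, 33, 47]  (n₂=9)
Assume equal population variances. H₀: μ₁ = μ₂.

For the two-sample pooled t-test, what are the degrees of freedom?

df = n₁ + n₂ − 2 = 24 + 9 − 2 = 31

degrees of freedom = 31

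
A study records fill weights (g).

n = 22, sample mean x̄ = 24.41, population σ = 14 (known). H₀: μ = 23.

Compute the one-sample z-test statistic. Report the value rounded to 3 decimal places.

test statistic = 0.472

SE = σ/√n = 14/√22 = 2.9848
z = (x̄−μ₀)/SE = (24.41−23)/2.9848 = 0.4724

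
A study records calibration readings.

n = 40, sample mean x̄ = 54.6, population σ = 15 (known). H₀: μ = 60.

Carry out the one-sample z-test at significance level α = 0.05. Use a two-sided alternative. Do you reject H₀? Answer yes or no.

reject H₀: yes

SE = σ/√n = 15/√40 = 2.3717
z = (x̄−μ₀)/SE = (54.6−60)/2.3717 = -2.2768
p-value (two-sided) = 0.02280
At α=0.05: p < α → reject H₀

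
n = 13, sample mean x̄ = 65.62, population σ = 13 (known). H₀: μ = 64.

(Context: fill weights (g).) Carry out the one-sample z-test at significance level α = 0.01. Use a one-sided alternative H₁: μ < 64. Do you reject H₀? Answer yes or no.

SE = σ/√n = 13/√13 = 3.6056
z = (x̄−μ₀)/SE = (65.62−64)/3.6056 = 0.4493
p-value (one-sided, H₁ less) = 0.67339
At α=0.01: p ≥ α → fail to reject H₀

reject H₀: no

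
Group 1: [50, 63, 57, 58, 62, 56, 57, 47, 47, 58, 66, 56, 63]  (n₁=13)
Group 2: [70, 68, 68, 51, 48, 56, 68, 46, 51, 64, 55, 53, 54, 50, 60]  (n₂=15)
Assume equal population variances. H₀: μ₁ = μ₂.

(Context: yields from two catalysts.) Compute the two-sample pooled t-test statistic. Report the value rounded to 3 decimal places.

test statistic = -0.198

x̄₁=56.923, s₁=5.993, n₁=13
x̄₂=57.467, s₂=8.193, n₂=15
s_p² = [12·5.993² + 14·8.193²]/26 = 52.7176
SE = √(s_p²·(1/13+1/15)) = 2.7513
t = (56.923−57.467)/2.7513 = -0.1976
df = 26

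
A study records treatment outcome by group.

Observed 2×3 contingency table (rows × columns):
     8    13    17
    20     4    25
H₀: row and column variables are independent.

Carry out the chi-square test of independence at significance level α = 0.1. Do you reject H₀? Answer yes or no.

reject H₀: yes

Row totals [38, 49], col totals [28, 17, 42], n=87
χ² = (8−12.23)²/12.23 + (13−7.43)²/7.43 + (17−18.34)²/18.34 + (20−15.77)²/15.77 + (4−9.57)²/9.57 + (25−23.66)²/23.66 = 10.2037
df = 2
p-value (upper-tail) = 0.00609
At α=0.1: p < α → reject H₀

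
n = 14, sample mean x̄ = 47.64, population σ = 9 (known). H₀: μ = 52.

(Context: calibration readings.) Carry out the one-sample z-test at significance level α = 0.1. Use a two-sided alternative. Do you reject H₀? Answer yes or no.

reject H₀: yes

SE = σ/√n = 9/√14 = 2.4054
z = (x̄−μ₀)/SE = (47.64−52)/2.4054 = -1.8126
p-value (two-sided) = 0.06989
At α=0.1: p < α → reject H₀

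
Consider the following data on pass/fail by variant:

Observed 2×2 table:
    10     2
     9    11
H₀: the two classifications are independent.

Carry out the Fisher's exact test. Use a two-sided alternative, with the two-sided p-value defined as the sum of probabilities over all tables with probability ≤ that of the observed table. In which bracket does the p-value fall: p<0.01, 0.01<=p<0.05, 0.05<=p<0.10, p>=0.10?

p-value bracket: 0.05<=p<0.10

Margins: r₁=12, r₂=20, c₁=19, c₂=13, n=32
p_obs = C(12,10)·C(20,9)/C(32,19); sum pmf over tables with pmf ≤ p_obs
p-value (two-sided) = 0.06187
→ bracket: 0.05<=p<0.10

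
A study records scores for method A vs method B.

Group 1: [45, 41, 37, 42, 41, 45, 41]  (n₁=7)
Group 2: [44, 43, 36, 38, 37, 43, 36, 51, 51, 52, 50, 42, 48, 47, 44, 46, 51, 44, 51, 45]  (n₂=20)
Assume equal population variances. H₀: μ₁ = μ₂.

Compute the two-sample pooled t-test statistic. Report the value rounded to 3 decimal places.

test statistic = -1.540

x̄₁=41.714, s₁=2.752, n₁=7
x̄₂=44.950, s₂=5.266, n₂=20
s_p² = [6·2.752² + 19·5.266²]/25 = 22.8951
SE = √(s_p²·(1/7+1/20)) = 2.1013
t = (41.714−44.950)/2.1013 = -1.5399
df = 25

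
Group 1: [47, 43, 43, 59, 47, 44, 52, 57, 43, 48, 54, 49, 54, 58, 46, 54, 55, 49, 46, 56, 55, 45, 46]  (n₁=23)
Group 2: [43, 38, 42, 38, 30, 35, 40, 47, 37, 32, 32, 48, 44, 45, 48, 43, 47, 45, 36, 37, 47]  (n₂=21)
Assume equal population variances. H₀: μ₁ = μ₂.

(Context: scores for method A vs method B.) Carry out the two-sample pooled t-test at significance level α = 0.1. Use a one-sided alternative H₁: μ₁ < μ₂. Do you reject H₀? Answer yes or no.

x̄₁=50.000, s₁=5.274, n₁=23
x̄₂=40.667, s₂=5.695, n₂=21
s_p² = [22·5.274² + 20·5.695²]/42 = 30.0159
SE = √(s_p²·(1/23+1/21)) = 1.6536
t = (50.000−40.667)/1.6536 = 5.6443
df = 42
p-value (one-sided, H₁ less) = 1.00000
At α=0.1: p ≥ α → fail to reject H₀

reject H₀: no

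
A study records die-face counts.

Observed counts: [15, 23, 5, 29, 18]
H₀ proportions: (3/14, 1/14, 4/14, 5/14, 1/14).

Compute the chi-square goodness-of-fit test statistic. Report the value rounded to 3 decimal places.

test statistic = 81.492

n = 90; E_i = n·p_i = [19.29, 6.43, 25.71, 32.14, 6.43]
χ² = (15−19.29)²/19.29 + (23−6.43)²/6.43 + (5−25.71)²/25.71 + (29−32.14)²/32.14 + (18−6.43)²/6.43 = 81.4922
df = 4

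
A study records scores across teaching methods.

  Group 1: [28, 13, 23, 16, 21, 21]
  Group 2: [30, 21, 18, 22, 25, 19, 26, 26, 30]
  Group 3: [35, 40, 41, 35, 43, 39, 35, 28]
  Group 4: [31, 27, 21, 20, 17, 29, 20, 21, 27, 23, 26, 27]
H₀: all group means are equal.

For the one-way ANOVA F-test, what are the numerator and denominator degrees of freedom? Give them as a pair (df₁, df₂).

k = 4 groups, N = 35 total
df = (k−1, N−k) = (4−1, 35−4) = (3, 31)

degrees of freedom = [3, 31]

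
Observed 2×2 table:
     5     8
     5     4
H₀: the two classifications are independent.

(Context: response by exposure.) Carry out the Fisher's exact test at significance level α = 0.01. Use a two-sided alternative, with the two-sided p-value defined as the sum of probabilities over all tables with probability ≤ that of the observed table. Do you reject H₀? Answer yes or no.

Margins: r₁=13, r₂=9, c₁=10, c₂=12, n=22
p_obs = C(13,5)·C(9,5)/C(22,10); sum pmf over tables with pmf ≤ p_obs
p-value (two-sided) = 0.66563
At α=0.01: p ≥ α → fail to reject H₀

reject H₀: no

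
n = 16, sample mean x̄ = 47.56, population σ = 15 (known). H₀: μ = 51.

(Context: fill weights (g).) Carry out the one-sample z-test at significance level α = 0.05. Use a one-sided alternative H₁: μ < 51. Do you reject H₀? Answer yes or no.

reject H₀: no

SE = σ/√n = 15/√16 = 3.7500
z = (x̄−μ₀)/SE = (47.56−51)/3.7500 = -0.9173
p-value (one-sided, H₁ less) = 0.17948
At α=0.05: p ≥ α → fail to reject H₀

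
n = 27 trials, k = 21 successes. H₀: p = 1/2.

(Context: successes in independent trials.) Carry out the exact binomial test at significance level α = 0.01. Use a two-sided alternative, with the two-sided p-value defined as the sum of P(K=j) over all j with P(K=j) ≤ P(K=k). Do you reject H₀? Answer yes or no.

Exact binomial: n=27, k=21, p₀=1/2=0.5000
P(X=j) = C(n,j)·p₀^j·(1−p₀)^(n−j); p = Σ P(X=j) over j with P(X=j) ≤ P(X=21)
p-value (two-sided) = 0.00592
At α=0.01: p < α → reject H₀

reject H₀: yes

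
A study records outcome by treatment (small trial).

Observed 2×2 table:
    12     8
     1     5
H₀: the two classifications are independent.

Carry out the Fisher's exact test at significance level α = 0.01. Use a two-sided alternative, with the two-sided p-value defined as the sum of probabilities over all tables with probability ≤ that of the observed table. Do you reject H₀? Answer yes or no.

Margins: r₁=20, r₂=6, c₁=13, c₂=13, n=26
p_obs = C(20,12)·C(6,1)/C(26,13); sum pmf over tables with pmf ≤ p_obs
p-value (two-sided) = 0.16025
At α=0.01: p ≥ α → fail to reject H₀

reject H₀: no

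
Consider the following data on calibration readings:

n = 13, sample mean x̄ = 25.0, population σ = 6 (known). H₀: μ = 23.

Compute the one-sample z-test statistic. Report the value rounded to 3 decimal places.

test statistic = 1.202

SE = σ/√n = 6/√13 = 1.6641
z = (x̄−μ₀)/SE = (25.0−23)/1.6641 = 1.2019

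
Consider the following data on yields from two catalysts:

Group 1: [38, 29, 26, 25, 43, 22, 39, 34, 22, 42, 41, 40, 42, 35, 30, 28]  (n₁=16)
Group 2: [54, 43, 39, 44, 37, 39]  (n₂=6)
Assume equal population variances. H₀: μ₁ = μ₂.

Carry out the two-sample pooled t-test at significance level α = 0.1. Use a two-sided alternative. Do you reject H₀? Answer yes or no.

reject H₀: yes

x̄₁=33.500, s₁=7.492, n₁=16
x̄₂=42.667, s₂=6.154, n₂=6
s_p² = [15·7.492² + 5·6.154²]/20 = 51.5667
SE = √(s_p²·(1/16+1/6)) = 3.4376
t = (33.500−42.667)/3.4376 = -2.6666
df = 20
p-value (two-sided) = 0.01482
At α=0.1: p < α → reject H₀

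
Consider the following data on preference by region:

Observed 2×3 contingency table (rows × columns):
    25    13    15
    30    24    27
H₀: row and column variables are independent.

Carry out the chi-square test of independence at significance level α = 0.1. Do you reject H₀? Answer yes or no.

Row totals [53, 81], col totals [55, 37, 42], n=134
χ² = (25−21.75)²/21.75 + (13−14.63)²/14.63 + (15−16.61)²/16.61 + (30−33.25)²/33.25 + (24−22.37)²/22.37 + (27−25.39)²/25.39 = 1.3621
df = 2
p-value (upper-tail) = 0.50608
At α=0.1: p ≥ α → fail to reject H₀

reject H₀: no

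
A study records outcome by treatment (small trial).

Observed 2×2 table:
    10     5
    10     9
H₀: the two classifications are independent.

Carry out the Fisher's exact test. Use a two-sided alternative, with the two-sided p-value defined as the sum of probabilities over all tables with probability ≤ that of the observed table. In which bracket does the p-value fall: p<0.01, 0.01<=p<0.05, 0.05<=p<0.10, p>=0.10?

p-value bracket: p>=0.10

Margins: r₁=15, r₂=19, c₁=20, c₂=14, n=34
p_obs = C(15,10)·C(19,10)/C(34,20); sum pmf over tables with pmf ≤ p_obs
p-value (two-sided) = 0.49530
→ bracket: p>=0.10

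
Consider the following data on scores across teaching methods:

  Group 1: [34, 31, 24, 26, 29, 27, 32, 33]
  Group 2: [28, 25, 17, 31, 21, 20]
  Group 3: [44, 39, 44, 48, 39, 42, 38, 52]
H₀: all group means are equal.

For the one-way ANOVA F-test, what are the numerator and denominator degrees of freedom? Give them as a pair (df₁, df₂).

k = 3 groups, N = 22 total
df = (k−1, N−k) = (3−1, 22−3) = (2, 19)

degrees of freedom = [2, 19]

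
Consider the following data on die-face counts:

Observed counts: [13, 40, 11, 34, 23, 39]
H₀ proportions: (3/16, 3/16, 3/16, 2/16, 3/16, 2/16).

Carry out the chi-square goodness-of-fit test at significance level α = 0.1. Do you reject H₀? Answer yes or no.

n = 160; E_i = n·p_i = [30.00, 30.00, 30.00, 20.00, 30.00, 20.00]
χ² = (13−30.00)²/30.00 + (40−30.00)²/30.00 + (11−30.00)²/30.00 + (34−20.00)²/20.00 + (23−30.00)²/30.00 + (39−20.00)²/20.00 = 54.4833
df = 5
p-value (upper-tail) = 0.00000
At α=0.1: p < α → reject H₀

reject H₀: yes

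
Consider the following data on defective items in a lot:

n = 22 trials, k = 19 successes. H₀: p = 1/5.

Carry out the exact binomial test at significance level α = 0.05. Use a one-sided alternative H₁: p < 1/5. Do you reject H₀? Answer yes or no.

Exact binomial: n=22, k=19, p₀=1/5=0.2000
P(X≤19) from Σ C(n,i)·p₀^i·(1−p₀)^(n−i)
p-value (one-sided, H₁ less) = 1.00000
At α=0.05: p ≥ α → fail to reject H₀

reject H₀: no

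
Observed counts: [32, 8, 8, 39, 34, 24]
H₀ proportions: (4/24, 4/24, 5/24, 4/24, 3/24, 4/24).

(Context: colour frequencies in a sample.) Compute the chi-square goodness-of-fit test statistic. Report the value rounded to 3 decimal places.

test statistic = 52.691

n = 145; E_i = n·p_i = [24.17, 24.17, 30.21, 24.17, 18.12, 24.17]
χ² = (32−24.17)²/24.17 + (8−24.17)²/24.17 + (8−30.21)²/30.21 + (39−24.17)²/24.17 + (34−18.12)²/18.12 + (24−24.17)²/24.17 = 52.6910
df = 5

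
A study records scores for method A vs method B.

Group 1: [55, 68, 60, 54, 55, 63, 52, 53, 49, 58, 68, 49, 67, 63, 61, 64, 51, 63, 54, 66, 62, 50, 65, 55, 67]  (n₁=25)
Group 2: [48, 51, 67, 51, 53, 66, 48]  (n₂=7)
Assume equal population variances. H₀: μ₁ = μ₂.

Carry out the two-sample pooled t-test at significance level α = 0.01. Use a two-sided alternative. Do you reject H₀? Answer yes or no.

reject H₀: no

x̄₁=58.880, s₁=6.425, n₁=25
x̄₂=54.857, s₂=8.153, n₂=7
s_p² = [24·6.425² + 6·8.153²]/30 = 46.3166
SE = √(s_p²·(1/25+1/7)) = 2.9102
t = (58.880−54.857)/2.9102 = 1.3823
df = 30
p-value (two-sided) = 0.17708
At α=0.01: p ≥ α → fail to reject H₀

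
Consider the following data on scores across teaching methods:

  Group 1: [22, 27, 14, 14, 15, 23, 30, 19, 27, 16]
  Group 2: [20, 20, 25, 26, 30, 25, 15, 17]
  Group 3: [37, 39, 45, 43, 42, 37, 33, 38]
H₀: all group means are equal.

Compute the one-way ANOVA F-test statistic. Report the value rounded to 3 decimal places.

Group means [20.70, 22.25, 39.25], grand mean 26.885
SSB = Σnᵢ(x̄ᵢ−x̄)² = 1777.554; SSW = ΣΣ(x−x̄ᵢ)² = 605.100
MSB = 1777.554/2 = 888.7769; MSW = 605.100/23 = 26.3087
F = MSB/MSW = 33.7826
df = (2, 23)

test statistic = 33.783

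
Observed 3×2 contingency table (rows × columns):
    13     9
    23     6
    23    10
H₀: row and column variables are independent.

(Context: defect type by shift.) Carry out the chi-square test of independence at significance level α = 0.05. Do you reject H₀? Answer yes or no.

reject H₀: no

Row totals [22, 29, 33], col totals [59, 25], n=84
χ² = (13−15.45)²/15.45 + (9−6.55)²/6.55 + (23−20.37)²/20.37 + (6−8.63)²/8.63 + (23−23.18)²/23.18 + (10−9.82)²/9.82 = 2.4542
df = 2
p-value (upper-tail) = 0.29315
At α=0.05: p ≥ α → fail to reject H₀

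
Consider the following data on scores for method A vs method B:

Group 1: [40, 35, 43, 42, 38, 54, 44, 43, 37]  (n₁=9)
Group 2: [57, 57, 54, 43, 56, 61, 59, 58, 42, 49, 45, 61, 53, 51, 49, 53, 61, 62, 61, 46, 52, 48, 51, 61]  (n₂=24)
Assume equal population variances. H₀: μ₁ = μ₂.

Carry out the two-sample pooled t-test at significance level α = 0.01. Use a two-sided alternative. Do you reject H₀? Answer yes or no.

reject H₀: yes

x̄₁=41.778, s₁=5.518, n₁=9
x̄₂=53.750, s₂=6.222, n₂=24
s_p² = [8·5.518² + 23·6.222²]/31 = 36.5824
SE = √(s_p²·(1/9+1/24)) = 2.3641
t = (41.778−53.750)/2.3641 = -5.0642
df = 31
p-value (two-sided) = 0.00002
At α=0.01: p < α → reject H₀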